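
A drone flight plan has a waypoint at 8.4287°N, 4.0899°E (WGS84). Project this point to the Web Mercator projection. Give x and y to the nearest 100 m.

Web Mercator is spherical with R = a = 6378137 m.
x = R·λ = 6378137 × 0.071382221 = 455285.585 m.
y = R·ln tan(π/4 + φ/2) = 6378137 × 0.147642050 = 941681.221 m.

x 455300 m, y 941700 m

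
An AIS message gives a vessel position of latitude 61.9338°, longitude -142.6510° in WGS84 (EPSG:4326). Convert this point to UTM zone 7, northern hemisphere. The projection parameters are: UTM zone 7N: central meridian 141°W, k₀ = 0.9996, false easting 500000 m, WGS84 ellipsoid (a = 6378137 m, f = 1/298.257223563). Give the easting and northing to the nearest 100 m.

E 413300 m, N 6867900 m

Zone 7 central meridian λ₀ = 6×7 − 183 = -141°; Δλ = -1.6510°.
Transverse Mercator on WGS84 with k₀ = 0.9996 gives E = 413344.208 m, N = 6867907.239 m.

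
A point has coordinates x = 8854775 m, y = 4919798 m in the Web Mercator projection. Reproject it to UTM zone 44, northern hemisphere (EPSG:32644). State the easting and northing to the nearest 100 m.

Web Mercator inverse (R = 6378137 m) → φ = 40.36960133°, λ = 79.54379720°.
UTM 44N forward: E = 376369.559 m, N = 4469798.389 m.

E 376400 m, N 4469800 m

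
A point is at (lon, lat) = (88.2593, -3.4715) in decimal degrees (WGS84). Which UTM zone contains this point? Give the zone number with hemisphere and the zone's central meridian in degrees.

UTM zone = ⌊(λ + 180)/6⌋ + 1; 88.2593° ∈ [84°, 90°) → zone 45.
Hemisphere: S (φ < 0).
Central meridian λ₀ = 6×45 − 183 = 87°.

Zone 45S, central meridian 87°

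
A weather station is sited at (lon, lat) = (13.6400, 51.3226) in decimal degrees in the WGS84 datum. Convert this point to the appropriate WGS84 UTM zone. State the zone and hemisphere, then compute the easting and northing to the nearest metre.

Zone 33N: E 405235 m, N 5686578 m

Longitude 13.6400° lies in the 6° band [12°, 18°), giving zone 33; latitude is north of the equator, so 33N.
Zone 33 central meridian λ₀ = 6×33 − 183 = 15°; Δλ = -1.3600°.
Transverse Mercator on WGS84 with k₀ = 0.9996 gives E = 405234.573 m, N = 5686578.322 m.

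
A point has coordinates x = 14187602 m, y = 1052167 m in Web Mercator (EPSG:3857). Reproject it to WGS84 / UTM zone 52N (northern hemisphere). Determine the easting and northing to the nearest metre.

E 329743 m, N 1040469 m

Web Mercator inverse (R = 6378137 m) → φ = 9.40919729°, λ = 127.44939722°.
UTM 52N forward: E = 329743.106 m, N = 1040469.109 m.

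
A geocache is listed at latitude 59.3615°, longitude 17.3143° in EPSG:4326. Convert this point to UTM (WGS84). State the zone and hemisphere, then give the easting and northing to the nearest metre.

Zone 33N: E 631548 m, N 6582593 m

Longitude 17.3143° lies in the 6° band [12°, 18°), giving zone 33; latitude is north of the equator, so 33N.
Zone 33 central meridian λ₀ = 6×33 − 183 = 15°; Δλ = +2.3143°.
Transverse Mercator on WGS84 with k₀ = 0.9996 gives E = 631548.343 m, N = 6582592.726 m.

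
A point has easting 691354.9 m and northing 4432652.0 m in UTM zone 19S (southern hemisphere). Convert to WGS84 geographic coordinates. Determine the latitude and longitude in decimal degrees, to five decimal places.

lat -50.22730°, lon -66.31710°

Zone 19S: λ₀ = -69°, k₀ = 0.9996, false easting 500000 m, false northing 10000000 m.
Meridian distance M = (N − FN)/k₀ = -5569575.8 m.
Inverse transverse Mercator on WGS84 gives φ = -50.22730013°, λ = -66.31710016°.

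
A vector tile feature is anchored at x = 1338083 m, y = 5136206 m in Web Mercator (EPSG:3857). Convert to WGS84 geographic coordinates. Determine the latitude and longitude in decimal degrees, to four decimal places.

R = 6378137 m. λ = x/R = 12.02020410°.
φ = 2·arctan(exp(y/R)) − 90° = 2·arctan(2.23733) − 90° = 41.83440298°.

lat 41.8344°, lon 12.0202°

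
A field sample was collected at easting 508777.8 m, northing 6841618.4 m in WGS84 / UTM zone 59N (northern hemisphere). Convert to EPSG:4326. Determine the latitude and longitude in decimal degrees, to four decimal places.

lat 61.7076°, lon 171.1660°

Zone 59N: λ₀ = 171°, k₀ = 0.9996, false easting 500000 m.
Meridian distance M = (N − FN)/k₀ = 6844356.1 m.
Inverse transverse Mercator on WGS84 gives φ = 61.70760009°, λ = 171.16599934°.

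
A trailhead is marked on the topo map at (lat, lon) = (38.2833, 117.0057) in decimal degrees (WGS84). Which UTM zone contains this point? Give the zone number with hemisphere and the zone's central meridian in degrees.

UTM zone = ⌊(λ + 180)/6⌋ + 1; 117.0057° ∈ [114°, 120°) → zone 50.
Hemisphere: N (φ ≥ 0).
Central meridian λ₀ = 6×50 − 183 = 117°.

Zone 50N, central meridian 117°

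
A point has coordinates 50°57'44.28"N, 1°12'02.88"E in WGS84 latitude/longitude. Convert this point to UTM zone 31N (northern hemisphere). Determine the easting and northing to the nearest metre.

Zone 31 central meridian λ₀ = 6×31 − 183 = 3°; Δλ = -1.7992°.
Transverse Mercator on WGS84 with k₀ = 0.9996 gives E = 373652.847 m, N = 5647173.608 m.

E 373653 m, N 5647174 m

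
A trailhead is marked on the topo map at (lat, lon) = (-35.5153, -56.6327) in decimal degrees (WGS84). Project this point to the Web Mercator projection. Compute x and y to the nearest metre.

x -6304323 m, y -4234131 m

Web Mercator is spherical with R = a = 6378137 m.
x = R·λ = 6378137 × -0.988427079 = -6304323.326 m.
y = R·ln tan(π/4 + φ/2) = 6378137 × -0.663850703 = -4234130.734 m.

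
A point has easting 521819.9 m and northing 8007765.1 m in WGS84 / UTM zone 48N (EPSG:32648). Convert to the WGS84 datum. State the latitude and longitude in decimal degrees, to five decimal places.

lat 72.16780°, lon 105.63840°

Zone 48N: λ₀ = 105°, k₀ = 0.9996, false easting 500000 m.
Meridian distance M = (N − FN)/k₀ = 8010969.5 m.
Inverse transverse Mercator on WGS84 gives φ = 72.16780027°, λ = 105.63840020°.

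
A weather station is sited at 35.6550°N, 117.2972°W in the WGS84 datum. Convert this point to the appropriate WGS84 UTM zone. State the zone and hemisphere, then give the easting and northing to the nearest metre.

Longitude -117.2972° lies in the 6° band [-120°, -114°), giving zone 11; latitude is north of the equator, so 11N.
Zone 11 central meridian λ₀ = 6×11 − 183 = -117°; Δλ = -0.2972°.
Transverse Mercator on WGS84 with k₀ = 0.9996 gives E = 473097.851 m, N = 3945724.682 m.

Zone 11N: E 473098 m, N 3945725 m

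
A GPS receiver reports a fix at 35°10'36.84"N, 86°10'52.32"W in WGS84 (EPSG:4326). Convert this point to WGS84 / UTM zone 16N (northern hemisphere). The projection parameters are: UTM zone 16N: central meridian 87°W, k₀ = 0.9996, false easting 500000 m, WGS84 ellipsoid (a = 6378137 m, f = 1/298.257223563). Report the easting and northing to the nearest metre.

Zone 16 central meridian λ₀ = 6×16 − 183 = -87°; Δλ = +0.8188°.
Transverse Mercator on WGS84 with k₀ = 0.9996 gives E = 574556.557 m, N = 3892967.811 m.

E 574557 m, N 3892968 m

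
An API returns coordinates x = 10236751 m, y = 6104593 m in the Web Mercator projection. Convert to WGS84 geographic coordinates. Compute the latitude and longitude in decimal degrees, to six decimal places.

lat 47.986403°, lon 91.958299°

R = 6378137 m. λ = x/R = 91.95829883°.
φ = 2·arctan(exp(y/R)) − 90° = 2·arctan(2.60417) − 90° = 47.98640254°.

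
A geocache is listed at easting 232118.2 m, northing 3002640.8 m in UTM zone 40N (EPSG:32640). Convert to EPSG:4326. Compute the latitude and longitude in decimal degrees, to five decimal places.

lat 27.12030°, lon 54.29770°

Zone 40N: λ₀ = 57°, k₀ = 0.9996, false easting 500000 m.
Meridian distance M = (N − FN)/k₀ = 3003842.3 m.
Inverse transverse Mercator on WGS84 gives φ = 27.12029962°, λ = 54.29769960°.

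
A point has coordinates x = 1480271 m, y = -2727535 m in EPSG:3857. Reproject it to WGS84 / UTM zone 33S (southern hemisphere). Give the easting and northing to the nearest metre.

Web Mercator inverse (R = 6378137 m) → φ = -23.78749708°, λ = 13.29750064°.
UTM 33S forward: E = 326536.465 m, N = 7368260.471 m.

E 326536 m, N 7368260 m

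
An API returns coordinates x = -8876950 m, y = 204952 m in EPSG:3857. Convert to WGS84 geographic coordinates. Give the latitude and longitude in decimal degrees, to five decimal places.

lat 1.84080°, lon -79.74300°

R = 6378137 m. λ = x/R = -79.74299861°.
φ = 2·arctan(exp(y/R)) − 90° = 2·arctan(1.03266) − 90° = 1.84079838°.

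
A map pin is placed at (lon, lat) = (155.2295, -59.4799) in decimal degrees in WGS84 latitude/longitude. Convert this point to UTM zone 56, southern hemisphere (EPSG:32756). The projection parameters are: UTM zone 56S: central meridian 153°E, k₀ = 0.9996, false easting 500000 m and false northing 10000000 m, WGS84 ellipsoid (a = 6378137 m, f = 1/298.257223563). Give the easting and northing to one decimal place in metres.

E 626287.6 m, N 3404391.8 m

Zone 56 central meridian λ₀ = 6×56 − 183 = 153°; Δλ = +2.2295°.
Transverse Mercator on WGS84 with k₀ = 0.9996 gives E = 626287.615 m, N = 3404391.815 m.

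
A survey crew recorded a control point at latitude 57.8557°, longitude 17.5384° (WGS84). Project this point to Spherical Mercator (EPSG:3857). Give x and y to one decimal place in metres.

Web Mercator is spherical with R = a = 6378137 m.
x = R·λ = 6378137 × 0.306102826 = 1952365.757 m.
y = R·ln tan(π/4 + φ/2) = 6378137 × 1.244417532 = 7937065.503 m.

x 1952365.8 m, y 7937065.5 m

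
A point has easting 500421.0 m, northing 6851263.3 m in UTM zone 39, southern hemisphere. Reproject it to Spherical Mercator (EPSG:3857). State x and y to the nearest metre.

Unproject from UTM 39S (λ₀ = 51°) → φ = -28.46519986°, λ = 51.00430044°.
Web Mercator (R = 6378137 m): x = 5677772.753 m, y = -3307752.463 m.

x 5677773 m, y -3307752 m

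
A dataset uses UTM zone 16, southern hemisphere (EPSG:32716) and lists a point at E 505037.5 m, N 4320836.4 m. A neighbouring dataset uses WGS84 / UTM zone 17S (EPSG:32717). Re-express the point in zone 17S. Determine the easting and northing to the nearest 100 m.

UTM 16S → geographic: φ = -51.26380012°, λ = -86.92779946°.
UTM 17S (λ₀ = -81°) forward: E = 86572.348 m, N = 4304129.947 m.

E 86600 m, N 4304100 m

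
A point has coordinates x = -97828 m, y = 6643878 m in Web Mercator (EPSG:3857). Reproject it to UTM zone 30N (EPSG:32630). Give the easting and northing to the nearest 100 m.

E 648400 m, N 5666100 m

Web Mercator inverse (R = 6378137 m) → φ = 51.12749966°, λ = -0.87880388°.
UTM 30N forward: E = 648428.006 m, N = 5666143.008 m.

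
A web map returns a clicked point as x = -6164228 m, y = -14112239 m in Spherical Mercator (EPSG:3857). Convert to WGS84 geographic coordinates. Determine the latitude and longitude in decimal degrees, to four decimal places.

lat -77.5115°, lon -55.3742°

R = 6378137 m. λ = x/R = -55.37420227°.
φ = 2·arctan(exp(y/R)) − 90° = 2·arctan(0.10942) − 90° = -77.51149926°.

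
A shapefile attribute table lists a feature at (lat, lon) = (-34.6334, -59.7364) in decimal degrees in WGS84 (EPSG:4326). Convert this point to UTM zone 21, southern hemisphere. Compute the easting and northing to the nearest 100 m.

Zone 21 central meridian λ₀ = 6×21 − 183 = -57°; Δλ = -2.7364°.
Transverse Mercator on WGS84 with k₀ = 0.9996 gives E = 249156.398 m, N = 6164204.433 m.

E 249200 m, N 6164200 m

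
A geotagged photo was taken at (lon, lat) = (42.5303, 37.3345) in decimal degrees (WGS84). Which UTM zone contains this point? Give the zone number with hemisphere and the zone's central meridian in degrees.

Zone 38N, central meridian 45°

UTM zone = ⌊(λ + 180)/6⌋ + 1; 42.5303° ∈ [42°, 48°) → zone 38.
Hemisphere: N (φ ≥ 0).
Central meridian λ₀ = 6×38 − 183 = 45°.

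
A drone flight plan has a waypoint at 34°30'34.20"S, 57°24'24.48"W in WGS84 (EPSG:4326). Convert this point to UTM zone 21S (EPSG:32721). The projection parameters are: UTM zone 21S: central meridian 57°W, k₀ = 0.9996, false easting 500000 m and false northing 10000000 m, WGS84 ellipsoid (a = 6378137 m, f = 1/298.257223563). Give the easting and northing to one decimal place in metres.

E 462658.6 m, N 6181274.2 m

Zone 21 central meridian λ₀ = 6×21 − 183 = -57°; Δλ = -0.4068°.
Transverse Mercator on WGS84 with k₀ = 0.9996 gives E = 462658.563 m, N = 6181274.221 m.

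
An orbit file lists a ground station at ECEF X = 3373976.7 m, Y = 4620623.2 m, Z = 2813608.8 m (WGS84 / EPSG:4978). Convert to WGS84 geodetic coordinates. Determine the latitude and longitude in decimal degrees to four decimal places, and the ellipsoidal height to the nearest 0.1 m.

λ = atan2(Y, X) = 53.86310019°; p = √(X²+Y²) = 5721352.8 m.
Bowring's method on WGS84 (a = 6378137 m, b = 6356752.314 m) gives φ = 26.33940026°, h = 1801.038 m.

lat 26.3394°, lon 53.8631°, h 1801.0 m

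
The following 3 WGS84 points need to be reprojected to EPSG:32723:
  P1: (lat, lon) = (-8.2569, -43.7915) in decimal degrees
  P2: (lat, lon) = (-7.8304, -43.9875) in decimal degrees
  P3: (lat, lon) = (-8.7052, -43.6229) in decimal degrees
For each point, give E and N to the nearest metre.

P1: E 633101 m, N 9087100 m; P2: E 611628 m, N 9134317 m; P3: E 651497 m, N 9037464 m

UTM zone 23S: λ₀ = -45°, k₀ = 0.9996.
P1 (-8.2569°, -43.7915°) → (633100.544, 9087099.668) m.
P2 (-7.8304°, -43.9875°) → (611627.936, 9134317.228) m.
P3 (-8.7052°, -43.6229°) → (651497.115, 9037464.241) m.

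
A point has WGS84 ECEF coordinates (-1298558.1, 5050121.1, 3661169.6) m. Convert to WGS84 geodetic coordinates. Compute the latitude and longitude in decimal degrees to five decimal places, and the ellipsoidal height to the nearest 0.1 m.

lat 35.25490°, lon 104.42030°, h 301.1 m

λ = atan2(Y, X) = 104.42029990°; p = √(X²+Y²) = 5214400.9 m.
Bowring's method on WGS84 (a = 6378137 m, b = 6356752.314 m) gives φ = 35.25489983°, h = 301.063 m.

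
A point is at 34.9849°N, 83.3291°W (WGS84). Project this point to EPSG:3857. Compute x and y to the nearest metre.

Web Mercator is spherical with R = a = 6378137 m.
x = R·λ = 6378137 × -1.454367158 = -9276152.980 m.
y = R·ln tan(π/4 + φ/2) = 6378137 × 0.652514881 = 4161829.304 m.

x -9276153 m, y 4161829 m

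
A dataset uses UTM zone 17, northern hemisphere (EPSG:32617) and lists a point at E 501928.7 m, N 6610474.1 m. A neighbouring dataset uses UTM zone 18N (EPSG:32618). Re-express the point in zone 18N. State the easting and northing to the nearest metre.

E 163855 m, N 6625593 m

UTM 17N → geographic: φ = 59.63240033°, λ = -80.96580034°.
UTM 18N (λ₀ = -75°) forward: E = 163854.644 m, N = 6625593.457 m.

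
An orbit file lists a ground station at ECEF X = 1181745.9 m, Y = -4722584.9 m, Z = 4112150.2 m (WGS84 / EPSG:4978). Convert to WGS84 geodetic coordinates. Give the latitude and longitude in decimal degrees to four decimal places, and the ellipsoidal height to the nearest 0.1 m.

lat 40.3774°, lon -75.9512°, h 3321.7 m

λ = atan2(Y, X) = -75.95120044°; p = √(X²+Y²) = 4868195.9 m.
Bowring's method on WGS84 (a = 6378137 m, b = 6356752.314 m) gives φ = 40.37740011°, h = 3321.65004 m.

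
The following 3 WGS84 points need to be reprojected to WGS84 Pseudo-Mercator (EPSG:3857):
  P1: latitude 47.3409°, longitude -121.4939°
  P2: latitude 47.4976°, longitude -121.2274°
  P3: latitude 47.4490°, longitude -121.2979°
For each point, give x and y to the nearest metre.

Web Mercator: x = R·λ, y = R·ln tan(π/4+φ/2), R = 6378137 m.
P1 (47.3409°, -121.4939°) → (-13524639.082, 5997896.233) m.
P2 (47.4976°, -121.2274°) → (-13494972.438, 6023676.672) m.
P3 (47.4490°, -121.2979°) → (-13502820.462, 6015672.739) m.

P1: x -13524639 m, y 5997896 m; P2: x -13494972 m, y 6023677 m; P3: x -13502820 m, y 6015673 m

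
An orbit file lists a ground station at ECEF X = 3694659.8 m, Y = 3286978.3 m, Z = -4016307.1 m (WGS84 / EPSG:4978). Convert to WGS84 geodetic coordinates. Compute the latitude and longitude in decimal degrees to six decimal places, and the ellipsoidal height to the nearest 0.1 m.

lat -39.270800°, lon 41.658100°, h 1060.0 m

λ = atan2(Y, X) = 41.65810028°; p = √(X²+Y²) = 4945173.1 m.
Bowring's method on WGS84 (a = 6378137 m, b = 6356752.314 m) gives φ = -39.27080008°, h = 1060.041 m.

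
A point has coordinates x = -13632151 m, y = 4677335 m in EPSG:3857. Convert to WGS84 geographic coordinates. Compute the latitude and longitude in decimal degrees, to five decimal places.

R = 6378137 m. λ = x/R = -122.45969599°.
φ = 2·arctan(exp(y/R)) − 90° = 2·arctan(2.08202) − 90° = 38.68980009°.

lat 38.68980°, lon -122.45970°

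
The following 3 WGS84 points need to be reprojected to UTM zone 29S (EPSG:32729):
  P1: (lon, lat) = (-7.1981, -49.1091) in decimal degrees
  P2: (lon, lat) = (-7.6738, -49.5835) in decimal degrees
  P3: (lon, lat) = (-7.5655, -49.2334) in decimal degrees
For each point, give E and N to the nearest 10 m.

P1: E 631500 m, N 4558850 m; P2: E 595860 m, N 4506830 m; P3: E 604430 m, N 4545610 m

UTM zone 29S: λ₀ = -9°, k₀ = 0.9996.
P1 (-49.1091°, -7.1981°) → (631504.339, 4558852.531) m.
P2 (-49.5835°, -7.6738°) → (595862.087, 4506831.257) m.
P3 (-49.2334°, -7.5655°) → (604430.219, 4545607.510) m.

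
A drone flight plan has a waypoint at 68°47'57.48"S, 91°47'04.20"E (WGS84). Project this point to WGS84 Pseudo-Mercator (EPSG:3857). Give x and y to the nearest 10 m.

Web Mercator is spherical with R = a = 6378137 m.
x = R·λ = 6378137 × 1.601941727 = 10217403.803 m.
y = R·ln tan(π/4 + φ/2) = 6378137 × -1.675838241 = -10688725.893 m.

x 10217400 m, y -10688730 m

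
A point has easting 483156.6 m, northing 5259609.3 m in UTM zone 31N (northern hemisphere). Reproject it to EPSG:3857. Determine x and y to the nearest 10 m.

Unproject from UTM 31N (λ₀ = 3°) → φ = 47.48970036°, λ = 2.77639963°.
Web Mercator (R = 6378137 m): x = 309067.394 m, y = 6022375.177 m.

x 309070 m, y 6022380 m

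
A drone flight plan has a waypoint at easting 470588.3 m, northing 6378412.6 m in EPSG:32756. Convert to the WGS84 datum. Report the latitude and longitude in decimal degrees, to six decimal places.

Zone 56S: λ₀ = 153°, k₀ = 0.9996, false easting 500000 m, false northing 10000000 m.
Meridian distance M = (N − FN)/k₀ = -3623036.6 m.
Inverse transverse Mercator on WGS84 gives φ = -32.73170015°, λ = 152.68610022°.

lat -32.731700°, lon 152.686100°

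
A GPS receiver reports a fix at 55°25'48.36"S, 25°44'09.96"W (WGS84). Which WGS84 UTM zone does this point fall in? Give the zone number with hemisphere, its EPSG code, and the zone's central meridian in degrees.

Zone 26S (EPSG:32726), central meridian -27°

UTM zone = ⌊(λ + 180)/6⌋ + 1; -25.7361° ∈ [-30°, -24°) → zone 26.
Hemisphere: S (φ < 0).
Central meridian λ₀ = 6×26 − 183 = -27°.
EPSG code: 32726.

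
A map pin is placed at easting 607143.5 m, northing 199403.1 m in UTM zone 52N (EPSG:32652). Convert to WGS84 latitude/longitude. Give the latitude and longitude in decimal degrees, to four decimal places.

lat 1.8038°, lon 129.9633°

Zone 52N: λ₀ = 129°, k₀ = 0.9996, false easting 500000 m.
Meridian distance M = (N − FN)/k₀ = 199482.9 m.
Inverse transverse Mercator on WGS84 gives φ = 1.80379990°, λ = 129.96330015°.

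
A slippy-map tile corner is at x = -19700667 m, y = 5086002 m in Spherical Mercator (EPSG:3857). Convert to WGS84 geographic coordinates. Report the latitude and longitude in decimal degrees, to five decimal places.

R = 6378137 m. λ = x/R = -176.97410273°.
φ = 2·arctan(exp(y/R)) − 90° = 2·arctan(2.21979) − 90° = 41.49749950°.

lat 41.49750°, lon -176.97410°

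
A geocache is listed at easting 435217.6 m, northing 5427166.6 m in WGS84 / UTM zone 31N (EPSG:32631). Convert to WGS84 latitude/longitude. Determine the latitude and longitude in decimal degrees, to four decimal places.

lat 48.9940°, lon 2.1144°

Zone 31N: λ₀ = 3°, k₀ = 0.9996, false easting 500000 m.
Meridian distance M = (N − FN)/k₀ = 5429338.3 m.
Inverse transverse Mercator on WGS84 gives φ = 48.99399981°, λ = 2.11440062°.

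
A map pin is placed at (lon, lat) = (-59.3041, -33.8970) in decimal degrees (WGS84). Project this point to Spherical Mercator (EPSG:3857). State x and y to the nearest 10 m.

Web Mercator is spherical with R = a = 6378137 m.
x = R·λ = 6378137 × -1.035051805 = -6601702.214 m.
y = R·ln tan(π/4 + φ/2) = 6378137 × -0.629491027 = -4014980.014 m.

x -6601700 m, y -4014980 m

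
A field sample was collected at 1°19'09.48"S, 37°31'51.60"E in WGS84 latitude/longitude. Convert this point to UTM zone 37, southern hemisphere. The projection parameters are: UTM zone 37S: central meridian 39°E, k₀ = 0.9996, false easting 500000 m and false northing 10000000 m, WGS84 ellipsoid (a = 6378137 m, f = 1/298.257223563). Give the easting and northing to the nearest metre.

Zone 37 central meridian λ₀ = 6×37 − 183 = 39°; Δλ = -1.4690°.
Transverse Mercator on WGS84 with k₀ = 0.9996 gives E = 336562.113 m, N = 9854129.204 m.

E 336562 m, N 9854129 m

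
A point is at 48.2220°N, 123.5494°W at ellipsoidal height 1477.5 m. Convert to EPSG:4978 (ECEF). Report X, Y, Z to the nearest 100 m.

X -2353400 m, Y -3548900 m, Z 4734500 m

WGS84: a = 6378137 m, e² = 0.006694380; N(φ) = a/√(1−e²sin²φ) = 6390042.683 m.
X = (N+h)·cosφ·cosλ = -2353388.295 m; Y = (N+h)·cosφ·sinλ = -3548929.838 m; Z = (N(1−e²)+h)·sinφ = 4734459.878 m.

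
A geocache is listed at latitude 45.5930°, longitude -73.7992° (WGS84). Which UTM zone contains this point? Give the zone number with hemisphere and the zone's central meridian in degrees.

Zone 18N, central meridian -75°

UTM zone = ⌊(λ + 180)/6⌋ + 1; -73.7992° ∈ [-78°, -72°) → zone 18.
Hemisphere: N (φ ≥ 0).
Central meridian λ₀ = 6×18 − 183 = -75°.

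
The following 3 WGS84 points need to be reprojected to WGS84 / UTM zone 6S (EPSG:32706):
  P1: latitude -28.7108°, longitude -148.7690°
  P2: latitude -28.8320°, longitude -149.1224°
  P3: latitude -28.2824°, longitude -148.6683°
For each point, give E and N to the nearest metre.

UTM zone 6S: λ₀ = -147°, k₀ = 0.9996.
P1 (-28.7108°, -148.7690°) → (327207.223, 6822772.889) m.
P2 (-28.8320°, -149.1224°) → (292919.491, 6808776.961) m.
P3 (-28.2824°, -148.6683°) → (336385.322, 6870385.246) m.

P1: E 327207 m, N 6822773 m; P2: E 292919 m, N 6808777 m; P3: E 336385 m, N 6870385 m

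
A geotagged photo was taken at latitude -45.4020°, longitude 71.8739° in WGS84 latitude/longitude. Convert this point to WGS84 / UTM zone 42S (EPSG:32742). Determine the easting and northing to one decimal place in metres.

E 724916.6 m, N 4968372.7 m

Zone 42 central meridian λ₀ = 6×42 − 183 = 69°; Δλ = +2.8739°.
Transverse Mercator on WGS84 with k₀ = 0.9996 gives E = 724916.587 m, N = 4968372.701 m.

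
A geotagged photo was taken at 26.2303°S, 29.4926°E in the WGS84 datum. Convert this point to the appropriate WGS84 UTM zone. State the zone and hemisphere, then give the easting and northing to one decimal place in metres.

Longitude 29.4926° lies in the 6° band [24°, 30°), giving zone 35; latitude is south of the equator, so 35S.
Zone 35 central meridian λ₀ = 6×35 − 183 = 27°; Δλ = +2.4926°.
Transverse Mercator on WGS84 with k₀ = 0.9996 gives E = 749013.390 m, N = 7096416.480 m.

Zone 35S: E 749013.4 m, N 7096416.5 m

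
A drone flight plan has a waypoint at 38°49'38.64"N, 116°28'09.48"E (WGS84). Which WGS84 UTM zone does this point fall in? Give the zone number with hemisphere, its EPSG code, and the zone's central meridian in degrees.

Zone 50N (EPSG:32650), central meridian 117°

UTM zone = ⌊(λ + 180)/6⌋ + 1; 116.4693° ∈ [114°, 120°) → zone 50.
Hemisphere: N (φ ≥ 0).
Central meridian λ₀ = 6×50 − 183 = 117°.
EPSG code: 32650.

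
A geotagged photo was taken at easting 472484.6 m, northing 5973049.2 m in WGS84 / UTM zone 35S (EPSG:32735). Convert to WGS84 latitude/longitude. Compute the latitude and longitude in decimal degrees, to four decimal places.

Zone 35S: λ₀ = 27°, k₀ = 0.9996, false easting 500000 m, false northing 10000000 m.
Meridian distance M = (N − FN)/k₀ = -4028562.2 m.
Inverse transverse Mercator on WGS84 gives φ = -36.38730018°, λ = 26.69319953°.

lat -36.3873°, lon 26.6932°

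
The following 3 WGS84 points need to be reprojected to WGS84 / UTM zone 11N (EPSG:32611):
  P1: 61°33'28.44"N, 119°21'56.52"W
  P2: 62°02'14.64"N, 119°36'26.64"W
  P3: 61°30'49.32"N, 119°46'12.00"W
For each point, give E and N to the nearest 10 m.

UTM zone 11N: λ₀ = -117°, k₀ = 0.9996.
P1 (61.5579°, -119.3657°) → (374318.837, 6827213.300) m.
P2 (62.0374°, -119.6074°) → (363625.277, 6881088.020) m.
P3 (61.5137°, -119.7700°) → (352639.017, 6823139.530) m.

P1: E 374320 m, N 6827210 m; P2: E 363630 m, N 6881090 m; P3: E 352640 m, N 6823140 m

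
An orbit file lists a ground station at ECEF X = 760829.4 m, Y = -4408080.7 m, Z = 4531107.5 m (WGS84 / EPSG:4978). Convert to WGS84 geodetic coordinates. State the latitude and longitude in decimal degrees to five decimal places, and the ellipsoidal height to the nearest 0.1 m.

λ = atan2(Y, X) = -80.20729967°; p = √(X²+Y²) = 4473258.0 m.
Bowring's method on WGS84 (a = 6378137 m, b = 6356752.314 m) gives φ = 45.56050004°, h = -101.065 m.

lat 45.56050°, lon -80.20730°, h -101.1 m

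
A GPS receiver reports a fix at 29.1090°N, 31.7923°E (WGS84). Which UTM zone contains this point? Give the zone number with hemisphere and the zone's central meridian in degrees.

Zone 36N, central meridian 33°

UTM zone = ⌊(λ + 180)/6⌋ + 1; 31.7923° ∈ [30°, 36°) → zone 36.
Hemisphere: N (φ ≥ 0).
Central meridian λ₀ = 6×36 − 183 = 33°.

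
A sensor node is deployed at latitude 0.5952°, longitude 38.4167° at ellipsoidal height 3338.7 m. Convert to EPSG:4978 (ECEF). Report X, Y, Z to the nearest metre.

WGS84: a = 6378137 m, e² = 0.006694380; N(φ) = a/√(1−e²sin²φ) = 6378139.304 m.
X = (N+h)·cosφ·cosλ = 4999697.224 m; Y = (N+h)·cosφ·sinλ = 3965084.451 m; Z = (N(1−e²)+h)·sinφ = 65847.331 m.

X 4999697 m, Y 3965084 m, Z 65847 m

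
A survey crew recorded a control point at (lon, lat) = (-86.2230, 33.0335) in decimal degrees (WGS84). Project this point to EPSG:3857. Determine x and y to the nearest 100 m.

x -9598300 m, y 3899800 m

Web Mercator is spherical with R = a = 6378137 m.
x = R·λ = 6378137 × -1.504875241 = -9598300.455 m.
y = R·ln tan(π/4 + φ/2) = 6378137 × 0.611424837 = 3899751.373 m.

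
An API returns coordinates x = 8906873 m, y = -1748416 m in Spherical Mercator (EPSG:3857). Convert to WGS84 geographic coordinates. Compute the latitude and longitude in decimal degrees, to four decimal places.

lat -15.5132°, lon 80.0118°

R = 6378137 m. λ = x/R = 80.01180150°.
φ = 2·arctan(exp(y/R)) − 90° = 2·arctan(0.76024) − 90° = -15.51319583°.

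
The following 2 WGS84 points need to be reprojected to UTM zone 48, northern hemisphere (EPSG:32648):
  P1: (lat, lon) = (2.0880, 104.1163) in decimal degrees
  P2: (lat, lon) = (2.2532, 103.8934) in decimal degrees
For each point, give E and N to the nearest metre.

UTM zone 48N: λ₀ = 105°, k₀ = 0.9996.
P1 (2.0880°, 104.1163°) → (401727.255, 230815.376) m.
P2 (2.2532°, 103.8934°) → (376950.016, 249094.311) m.

P1: E 401727 m, N 230815 m; P2: E 376950 m, N 249094 m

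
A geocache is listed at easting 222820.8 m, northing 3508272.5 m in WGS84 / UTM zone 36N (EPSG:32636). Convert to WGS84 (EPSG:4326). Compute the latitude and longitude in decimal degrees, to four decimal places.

lat 31.6763°, lon 30.0763°

Zone 36N: λ₀ = 33°, k₀ = 0.9996, false easting 500000 m.
Meridian distance M = (N − FN)/k₀ = 3509676.4 m.
Inverse transverse Mercator on WGS84 gives φ = 31.67629970°, λ = 30.07630045°.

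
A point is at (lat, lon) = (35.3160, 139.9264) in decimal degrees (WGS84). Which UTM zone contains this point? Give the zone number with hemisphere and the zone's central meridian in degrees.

Zone 54N, central meridian 141°

UTM zone = ⌊(λ + 180)/6⌋ + 1; 139.9264° ∈ [138°, 144°) → zone 54.
Hemisphere: N (φ ≥ 0).
Central meridian λ₀ = 6×54 − 183 = 141°.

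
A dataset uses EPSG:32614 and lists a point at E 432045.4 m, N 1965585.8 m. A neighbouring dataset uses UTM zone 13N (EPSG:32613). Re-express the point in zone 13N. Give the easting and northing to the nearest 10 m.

UTM 14N → geographic: φ = 17.77660007°, λ = -99.64109968°.
UTM 13N (λ₀ = -105°) forward: E = 1068696.614 m, N = 1973606.349 m.

E 1068700 m, N 1973610 m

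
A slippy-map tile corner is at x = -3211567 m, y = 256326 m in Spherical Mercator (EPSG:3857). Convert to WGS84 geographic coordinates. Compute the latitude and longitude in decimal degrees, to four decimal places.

R = 6378137 m. λ = x/R = -28.84999722°.
φ = 2·arctan(exp(y/R)) − 90° = 2·arctan(1.04101) − 90° = 2.30199606°.

lat 2.3020°, lon -28.8500°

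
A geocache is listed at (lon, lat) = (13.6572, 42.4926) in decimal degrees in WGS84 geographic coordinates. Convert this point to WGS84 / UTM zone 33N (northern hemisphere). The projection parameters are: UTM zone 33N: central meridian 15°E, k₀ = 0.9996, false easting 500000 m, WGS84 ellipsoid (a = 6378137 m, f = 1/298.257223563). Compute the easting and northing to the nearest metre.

Zone 33 central meridian λ₀ = 6×33 − 183 = 15°; Δλ = -1.3428°.
Transverse Mercator on WGS84 with k₀ = 0.9996 gives E = 389653.406 m, N = 4705344.932 m.

E 389653 m, N 4705345 m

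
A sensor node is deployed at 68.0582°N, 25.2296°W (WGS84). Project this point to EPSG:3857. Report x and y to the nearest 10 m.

x -2808550 m, y 10464310 m

Web Mercator is spherical with R = a = 6378137 m.
x = R·λ = 6378137 × -0.440339589 = -2808546.225 m.
y = R·ln tan(π/4 + φ/2) = 6378137 × 1.640653693 = 10464314.024 m.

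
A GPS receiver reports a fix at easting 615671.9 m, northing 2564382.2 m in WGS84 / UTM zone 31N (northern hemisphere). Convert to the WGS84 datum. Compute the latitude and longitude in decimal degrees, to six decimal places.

lat 23.184400°, lon 4.130200°

Zone 31N: λ₀ = 3°, k₀ = 0.9996, false easting 500000 m.
Meridian distance M = (N − FN)/k₀ = 2565408.4 m.
Inverse transverse Mercator on WGS84 gives φ = 23.18439988°, λ = 4.13019997°.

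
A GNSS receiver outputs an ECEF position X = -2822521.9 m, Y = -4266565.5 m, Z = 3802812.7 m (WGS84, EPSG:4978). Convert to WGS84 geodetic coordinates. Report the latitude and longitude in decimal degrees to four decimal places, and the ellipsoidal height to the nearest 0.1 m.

lat 36.8101°, lon -123.4864°, h 3790.6 m

λ = atan2(Y, X) = -123.48639975°; p = √(X²+Y²) = 5115682.9 m.
Bowring's method on WGS84 (a = 6378137 m, b = 6356752.314 m) gives φ = 36.81010045°, h = 3790.584 m.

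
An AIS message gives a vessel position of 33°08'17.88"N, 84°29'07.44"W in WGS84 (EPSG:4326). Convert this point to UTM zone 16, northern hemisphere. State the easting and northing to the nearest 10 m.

Zone 16 central meridian λ₀ = 6×16 − 183 = -87°; Δλ = +2.5146°.
Transverse Mercator on WGS84 with k₀ = 0.9996 gives E = 734566.820 m, N = 3669434.016 m.

E 734570 m, N 3669430 m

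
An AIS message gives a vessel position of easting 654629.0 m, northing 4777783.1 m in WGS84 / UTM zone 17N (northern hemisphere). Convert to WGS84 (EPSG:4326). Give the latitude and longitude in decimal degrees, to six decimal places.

lat 43.137000°, lon -79.098700°

Zone 17N: λ₀ = -81°, k₀ = 0.9996, false easting 500000 m.
Meridian distance M = (N − FN)/k₀ = 4779695.0 m.
Inverse transverse Mercator on WGS84 gives φ = 43.13699957°, λ = -79.09869967°.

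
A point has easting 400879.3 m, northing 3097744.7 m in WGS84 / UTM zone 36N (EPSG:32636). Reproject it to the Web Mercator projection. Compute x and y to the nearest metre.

x 3561322 m, y 3249125 m

Unproject from UTM 36N (λ₀ = 33°) → φ = 28.00119980°, λ = 31.99190019°.
Web Mercator (R = 6378137 m): x = 3561322.038 m, y = 3249125.058 m.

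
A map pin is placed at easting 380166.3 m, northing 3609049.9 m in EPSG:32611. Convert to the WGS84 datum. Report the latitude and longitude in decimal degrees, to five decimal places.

lat 32.61250°, lon -118.27720°

Zone 11N: λ₀ = -117°, k₀ = 0.9996, false easting 500000 m.
Meridian distance M = (N − FN)/k₀ = 3610494.1 m.
Inverse transverse Mercator on WGS84 gives φ = 32.61249996°, λ = -118.27719996°.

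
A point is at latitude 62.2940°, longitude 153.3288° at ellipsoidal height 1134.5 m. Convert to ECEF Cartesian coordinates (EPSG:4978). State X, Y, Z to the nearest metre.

WGS84: a = 6378137 m, e² = 0.006694380; N(φ) = a/√(1−e²sin²φ) = 6394937.125 m.
X = (N+h)·cosφ·cosλ = -2657339.851 m; Y = (N+h)·cosφ·sinλ = 1334829.528 m; Z = (N(1−e²)+h)·sinφ = 5624827.926 m.

X -2657340 m, Y 1334830 m, Z 5624828 m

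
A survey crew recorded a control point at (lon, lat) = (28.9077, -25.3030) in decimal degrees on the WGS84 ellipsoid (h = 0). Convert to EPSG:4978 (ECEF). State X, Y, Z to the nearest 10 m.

X 5050840 m, Y 2789100 m, Z -2709460 m

WGS84: a = 6378137 m, e² = 0.006694380; N(φ) = a/√(1−e²sin²φ) = 6382040.484 m.
X = (N+h)·cosφ·cosλ = 5050835.462 m; Y = (N+h)·cosφ·sinλ = 2789096.671 m; Z = (N(1−e²)+h)·sinφ = -2709456.916 m.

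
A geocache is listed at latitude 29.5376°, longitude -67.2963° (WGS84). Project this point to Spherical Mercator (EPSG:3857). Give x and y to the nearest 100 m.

Web Mercator is spherical with R = a = 6378137 m.
x = R·λ = 6378137 × -1.174542009 = -7491389.848 m.
y = R·ln tan(π/4 + φ/2) = 6378137 × 0.540008789 = 3444250.037 m.

x -7491400 m, y 3444300 m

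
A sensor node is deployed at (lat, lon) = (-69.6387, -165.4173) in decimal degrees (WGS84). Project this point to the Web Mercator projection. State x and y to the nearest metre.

x -18414170 m, y -10952127 m

Web Mercator is spherical with R = a = 6378137 m.
x = R·λ = 6378137 × -2.887076525 = -18414169.604 m.
y = R·ln tan(π/4 + φ/2) = 6378137 × -1.717135792 = -10952127.330 m.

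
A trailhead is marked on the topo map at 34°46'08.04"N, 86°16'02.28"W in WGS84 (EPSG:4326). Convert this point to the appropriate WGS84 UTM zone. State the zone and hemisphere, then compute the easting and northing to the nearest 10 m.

Zone 16N: E 567050 m, N 3847660 m

Longitude -86.2673° lies in the 6° band [-90°, -84°), giving zone 16; latitude is north of the equator, so 16N.
Zone 16 central meridian λ₀ = 6×16 − 183 = -87°; Δλ = +0.7327°.
Transverse Mercator on WGS84 with k₀ = 0.9996 gives E = 567048.166 m, N = 3847659.927 m.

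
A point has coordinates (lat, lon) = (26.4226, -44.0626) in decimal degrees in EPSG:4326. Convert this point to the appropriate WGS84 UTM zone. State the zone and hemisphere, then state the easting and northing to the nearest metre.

Zone 23N: E 593477 m, N 2922826 m

Longitude -44.0626° lies in the 6° band [-48°, -42°), giving zone 23; latitude is north of the equator, so 23N.
Zone 23 central meridian λ₀ = 6×23 − 183 = -45°; Δλ = +0.9374°.
Transverse Mercator on WGS84 with k₀ = 0.9996 gives E = 593477.143 m, N = 2922825.782 m.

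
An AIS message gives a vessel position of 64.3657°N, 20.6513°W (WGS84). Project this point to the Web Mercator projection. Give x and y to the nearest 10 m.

x -2298890 m, y 9443240 m

Web Mercator is spherical with R = a = 6378137 m.
x = R·λ = 6378137 × -0.360433180 = -2298892.200 m.
y = R·ln tan(π/4 + φ/2) = 6378137 × 1.480564507 = 9443243.266 m.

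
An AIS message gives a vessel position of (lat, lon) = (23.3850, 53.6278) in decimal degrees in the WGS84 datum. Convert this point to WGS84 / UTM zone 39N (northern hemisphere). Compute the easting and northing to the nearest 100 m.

E 768600 m, N 2588600 m

Zone 39 central meridian λ₀ = 6×39 − 183 = 51°; Δλ = +2.6278°.
Transverse Mercator on WGS84 with k₀ = 0.9996 gives E = 768596.084 m, N = 2588586.076 m.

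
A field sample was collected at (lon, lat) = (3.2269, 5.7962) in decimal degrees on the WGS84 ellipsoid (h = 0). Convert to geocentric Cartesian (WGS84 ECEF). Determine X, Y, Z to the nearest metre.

X 6335683 m, Y 357204 m, Z 639840 m

WGS84: a = 6378137 m, e² = 0.006694380; N(φ) = a/√(1−e²sin²φ) = 6378354.749 m.
X = (N+h)·cosφ·cosλ = 6335683.310 m; Y = (N+h)·cosφ·sinλ = 357203.629 m; Z = (N(1−e²)+h)·sinφ = 639839.850 m.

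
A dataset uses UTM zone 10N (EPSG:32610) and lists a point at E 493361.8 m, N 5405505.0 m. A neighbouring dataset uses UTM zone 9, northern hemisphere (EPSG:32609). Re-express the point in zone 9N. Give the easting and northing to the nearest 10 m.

E 933850 m, N 5422360 m

UTM 10N → geographic: φ = 48.80250034°, λ = -123.09040017°.
UTM 9N (λ₀ = -129°) forward: E = 933847.332 m, N = 5422364.236 m.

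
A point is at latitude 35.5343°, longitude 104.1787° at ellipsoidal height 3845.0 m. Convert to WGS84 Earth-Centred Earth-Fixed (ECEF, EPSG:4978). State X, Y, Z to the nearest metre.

WGS84: a = 6378137 m, e² = 0.006694380; N(φ) = a/√(1−e²sin²φ) = 6385360.507 m.
X = (N+h)·cosφ·cosλ = -1273559.972 m; Y = (N+h)·cosφ·sinλ = 5040939.413 m; Z = (N(1−e²)+h)·sinφ = 3688500.181 m.

X -1273560 m, Y 5040939 m, Z 3688500 m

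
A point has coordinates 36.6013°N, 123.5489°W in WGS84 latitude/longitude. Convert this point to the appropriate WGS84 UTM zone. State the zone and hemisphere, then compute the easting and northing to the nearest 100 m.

Zone 10N: E 450900 m, N 4050800 m

Longitude -123.5489° lies in the 6° band [-126°, -120°), giving zone 10; latitude is north of the equator, so 10N.
Zone 10 central meridian λ₀ = 6×10 − 183 = -123°; Δλ = -0.5489°.
Transverse Mercator on WGS84 with k₀ = 0.9996 gives E = 450907.005 m, N = 4050784.984 m.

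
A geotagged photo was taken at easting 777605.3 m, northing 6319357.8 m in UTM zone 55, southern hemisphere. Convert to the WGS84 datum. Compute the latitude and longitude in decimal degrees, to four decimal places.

Zone 55S: λ₀ = 147°, k₀ = 0.9996, false easting 500000 m, false northing 10000000 m.
Meridian distance M = (N − FN)/k₀ = -3682115.0 m.
Inverse transverse Mercator on WGS84 gives φ = -33.22909987°, λ = 149.97889947°.

lat -33.2291°, lon 149.9789°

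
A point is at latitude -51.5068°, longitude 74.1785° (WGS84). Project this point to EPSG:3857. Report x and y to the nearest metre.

Web Mercator is spherical with R = a = 6378137 m.
x = R·λ = 6378137 × 1.294659059 = 8257512.848 m.
y = R·ln tan(π/4 + φ/2) = 6378137 × -1.052256351 = -6711435.165 m.

x 8257513 m, y -6711435 m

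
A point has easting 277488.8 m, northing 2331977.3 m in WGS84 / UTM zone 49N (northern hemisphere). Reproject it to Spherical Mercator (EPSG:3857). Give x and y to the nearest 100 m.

Unproject from UTM 49N (λ₀ = 111°) → φ = 21.07530033°, λ = 108.85829993°.
Web Mercator (R = 6378137 m): x = 12118050.517 m, y = 2400859.616 m.

x 12118100 m, y 2400900 m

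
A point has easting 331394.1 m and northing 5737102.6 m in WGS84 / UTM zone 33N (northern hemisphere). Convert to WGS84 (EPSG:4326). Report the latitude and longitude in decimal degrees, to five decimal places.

lat 51.75940°, lon 12.55690°

Zone 33N: λ₀ = 15°, k₀ = 0.9996, false easting 500000 m.
Meridian distance M = (N − FN)/k₀ = 5739398.4 m.
Inverse transverse Mercator on WGS84 gives φ = 51.75939964°, λ = 12.55690014°.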